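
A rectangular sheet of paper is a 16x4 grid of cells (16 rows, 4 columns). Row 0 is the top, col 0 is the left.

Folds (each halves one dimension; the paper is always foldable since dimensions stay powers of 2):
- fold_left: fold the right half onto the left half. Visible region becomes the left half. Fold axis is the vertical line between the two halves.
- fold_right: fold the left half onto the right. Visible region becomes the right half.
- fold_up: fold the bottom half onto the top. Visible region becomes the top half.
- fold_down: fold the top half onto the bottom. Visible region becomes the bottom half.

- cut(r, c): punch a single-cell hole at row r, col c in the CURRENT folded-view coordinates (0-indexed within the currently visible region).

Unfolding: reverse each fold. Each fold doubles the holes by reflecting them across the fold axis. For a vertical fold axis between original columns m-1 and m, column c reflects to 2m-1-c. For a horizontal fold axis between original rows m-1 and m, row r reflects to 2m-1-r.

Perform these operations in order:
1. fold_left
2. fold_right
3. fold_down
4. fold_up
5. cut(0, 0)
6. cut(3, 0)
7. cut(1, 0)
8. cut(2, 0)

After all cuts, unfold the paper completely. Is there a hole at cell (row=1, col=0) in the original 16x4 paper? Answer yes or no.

Op 1 fold_left: fold axis v@2; visible region now rows[0,16) x cols[0,2) = 16x2
Op 2 fold_right: fold axis v@1; visible region now rows[0,16) x cols[1,2) = 16x1
Op 3 fold_down: fold axis h@8; visible region now rows[8,16) x cols[1,2) = 8x1
Op 4 fold_up: fold axis h@12; visible region now rows[8,12) x cols[1,2) = 4x1
Op 5 cut(0, 0): punch at orig (8,1); cuts so far [(8, 1)]; region rows[8,12) x cols[1,2) = 4x1
Op 6 cut(3, 0): punch at orig (11,1); cuts so far [(8, 1), (11, 1)]; region rows[8,12) x cols[1,2) = 4x1
Op 7 cut(1, 0): punch at orig (9,1); cuts so far [(8, 1), (9, 1), (11, 1)]; region rows[8,12) x cols[1,2) = 4x1
Op 8 cut(2, 0): punch at orig (10,1); cuts so far [(8, 1), (9, 1), (10, 1), (11, 1)]; region rows[8,12) x cols[1,2) = 4x1
Unfold 1 (reflect across h@12): 8 holes -> [(8, 1), (9, 1), (10, 1), (11, 1), (12, 1), (13, 1), (14, 1), (15, 1)]
Unfold 2 (reflect across h@8): 16 holes -> [(0, 1), (1, 1), (2, 1), (3, 1), (4, 1), (5, 1), (6, 1), (7, 1), (8, 1), (9, 1), (10, 1), (11, 1), (12, 1), (13, 1), (14, 1), (15, 1)]
Unfold 3 (reflect across v@1): 32 holes -> [(0, 0), (0, 1), (1, 0), (1, 1), (2, 0), (2, 1), (3, 0), (3, 1), (4, 0), (4, 1), (5, 0), (5, 1), (6, 0), (6, 1), (7, 0), (7, 1), (8, 0), (8, 1), (9, 0), (9, 1), (10, 0), (10, 1), (11, 0), (11, 1), (12, 0), (12, 1), (13, 0), (13, 1), (14, 0), (14, 1), (15, 0), (15, 1)]
Unfold 4 (reflect across v@2): 64 holes -> [(0, 0), (0, 1), (0, 2), (0, 3), (1, 0), (1, 1), (1, 2), (1, 3), (2, 0), (2, 1), (2, 2), (2, 3), (3, 0), (3, 1), (3, 2), (3, 3), (4, 0), (4, 1), (4, 2), (4, 3), (5, 0), (5, 1), (5, 2), (5, 3), (6, 0), (6, 1), (6, 2), (6, 3), (7, 0), (7, 1), (7, 2), (7, 3), (8, 0), (8, 1), (8, 2), (8, 3), (9, 0), (9, 1), (9, 2), (9, 3), (10, 0), (10, 1), (10, 2), (10, 3), (11, 0), (11, 1), (11, 2), (11, 3), (12, 0), (12, 1), (12, 2), (12, 3), (13, 0), (13, 1), (13, 2), (13, 3), (14, 0), (14, 1), (14, 2), (14, 3), (15, 0), (15, 1), (15, 2), (15, 3)]
Holes: [(0, 0), (0, 1), (0, 2), (0, 3), (1, 0), (1, 1), (1, 2), (1, 3), (2, 0), (2, 1), (2, 2), (2, 3), (3, 0), (3, 1), (3, 2), (3, 3), (4, 0), (4, 1), (4, 2), (4, 3), (5, 0), (5, 1), (5, 2), (5, 3), (6, 0), (6, 1), (6, 2), (6, 3), (7, 0), (7, 1), (7, 2), (7, 3), (8, 0), (8, 1), (8, 2), (8, 3), (9, 0), (9, 1), (9, 2), (9, 3), (10, 0), (10, 1), (10, 2), (10, 3), (11, 0), (11, 1), (11, 2), (11, 3), (12, 0), (12, 1), (12, 2), (12, 3), (13, 0), (13, 1), (13, 2), (13, 3), (14, 0), (14, 1), (14, 2), (14, 3), (15, 0), (15, 1), (15, 2), (15, 3)]

Answer: yes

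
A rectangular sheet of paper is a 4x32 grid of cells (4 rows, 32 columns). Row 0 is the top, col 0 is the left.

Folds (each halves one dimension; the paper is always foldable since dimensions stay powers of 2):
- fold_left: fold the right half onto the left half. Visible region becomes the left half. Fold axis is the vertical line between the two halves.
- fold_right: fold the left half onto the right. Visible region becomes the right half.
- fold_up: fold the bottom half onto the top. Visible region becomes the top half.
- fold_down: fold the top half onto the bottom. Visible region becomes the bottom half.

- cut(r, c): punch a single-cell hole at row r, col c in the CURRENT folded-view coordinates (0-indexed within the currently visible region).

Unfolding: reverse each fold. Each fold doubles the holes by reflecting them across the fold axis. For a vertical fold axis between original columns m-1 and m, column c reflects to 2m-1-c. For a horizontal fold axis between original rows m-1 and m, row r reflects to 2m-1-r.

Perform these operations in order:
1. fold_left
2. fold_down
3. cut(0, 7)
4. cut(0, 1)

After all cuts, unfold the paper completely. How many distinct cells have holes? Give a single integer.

Answer: 8

Derivation:
Op 1 fold_left: fold axis v@16; visible region now rows[0,4) x cols[0,16) = 4x16
Op 2 fold_down: fold axis h@2; visible region now rows[2,4) x cols[0,16) = 2x16
Op 3 cut(0, 7): punch at orig (2,7); cuts so far [(2, 7)]; region rows[2,4) x cols[0,16) = 2x16
Op 4 cut(0, 1): punch at orig (2,1); cuts so far [(2, 1), (2, 7)]; region rows[2,4) x cols[0,16) = 2x16
Unfold 1 (reflect across h@2): 4 holes -> [(1, 1), (1, 7), (2, 1), (2, 7)]
Unfold 2 (reflect across v@16): 8 holes -> [(1, 1), (1, 7), (1, 24), (1, 30), (2, 1), (2, 7), (2, 24), (2, 30)]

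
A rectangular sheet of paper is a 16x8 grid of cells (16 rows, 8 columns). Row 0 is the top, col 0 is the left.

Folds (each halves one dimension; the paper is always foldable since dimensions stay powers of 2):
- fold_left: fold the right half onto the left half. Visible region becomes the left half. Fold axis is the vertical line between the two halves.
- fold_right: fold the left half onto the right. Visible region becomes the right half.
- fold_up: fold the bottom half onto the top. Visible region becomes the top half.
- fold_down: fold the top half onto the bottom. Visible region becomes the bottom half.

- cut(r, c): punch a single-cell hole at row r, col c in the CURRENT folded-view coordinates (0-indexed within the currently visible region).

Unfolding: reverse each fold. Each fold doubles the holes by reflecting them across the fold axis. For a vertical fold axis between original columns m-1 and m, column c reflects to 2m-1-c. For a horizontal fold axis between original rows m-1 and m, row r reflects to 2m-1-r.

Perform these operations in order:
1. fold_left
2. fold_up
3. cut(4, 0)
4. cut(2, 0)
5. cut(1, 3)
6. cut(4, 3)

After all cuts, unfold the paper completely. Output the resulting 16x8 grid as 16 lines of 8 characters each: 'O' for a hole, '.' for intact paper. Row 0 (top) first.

Answer: ........
...OO...
O......O
........
O..OO..O
........
........
........
........
........
........
O..OO..O
........
O......O
...OO...
........

Derivation:
Op 1 fold_left: fold axis v@4; visible region now rows[0,16) x cols[0,4) = 16x4
Op 2 fold_up: fold axis h@8; visible region now rows[0,8) x cols[0,4) = 8x4
Op 3 cut(4, 0): punch at orig (4,0); cuts so far [(4, 0)]; region rows[0,8) x cols[0,4) = 8x4
Op 4 cut(2, 0): punch at orig (2,0); cuts so far [(2, 0), (4, 0)]; region rows[0,8) x cols[0,4) = 8x4
Op 5 cut(1, 3): punch at orig (1,3); cuts so far [(1, 3), (2, 0), (4, 0)]; region rows[0,8) x cols[0,4) = 8x4
Op 6 cut(4, 3): punch at orig (4,3); cuts so far [(1, 3), (2, 0), (4, 0), (4, 3)]; region rows[0,8) x cols[0,4) = 8x4
Unfold 1 (reflect across h@8): 8 holes -> [(1, 3), (2, 0), (4, 0), (4, 3), (11, 0), (11, 3), (13, 0), (14, 3)]
Unfold 2 (reflect across v@4): 16 holes -> [(1, 3), (1, 4), (2, 0), (2, 7), (4, 0), (4, 3), (4, 4), (4, 7), (11, 0), (11, 3), (11, 4), (11, 7), (13, 0), (13, 7), (14, 3), (14, 4)]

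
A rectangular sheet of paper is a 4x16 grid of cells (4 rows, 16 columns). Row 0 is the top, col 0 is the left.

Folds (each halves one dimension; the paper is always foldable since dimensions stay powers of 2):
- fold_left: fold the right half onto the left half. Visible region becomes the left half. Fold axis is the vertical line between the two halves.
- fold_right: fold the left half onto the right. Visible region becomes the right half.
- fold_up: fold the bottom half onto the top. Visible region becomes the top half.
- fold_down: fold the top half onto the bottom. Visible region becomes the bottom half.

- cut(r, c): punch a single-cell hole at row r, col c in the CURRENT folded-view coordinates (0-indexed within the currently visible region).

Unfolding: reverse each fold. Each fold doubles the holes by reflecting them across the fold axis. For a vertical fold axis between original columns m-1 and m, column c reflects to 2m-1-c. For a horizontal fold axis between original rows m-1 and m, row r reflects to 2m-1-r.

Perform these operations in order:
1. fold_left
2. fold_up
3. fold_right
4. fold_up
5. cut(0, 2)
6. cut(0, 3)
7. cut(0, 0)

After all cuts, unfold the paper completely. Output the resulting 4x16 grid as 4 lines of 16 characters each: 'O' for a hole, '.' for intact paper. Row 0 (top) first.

Answer: OO.OO.OOOO.OO.OO
OO.OO.OOOO.OO.OO
OO.OO.OOOO.OO.OO
OO.OO.OOOO.OO.OO

Derivation:
Op 1 fold_left: fold axis v@8; visible region now rows[0,4) x cols[0,8) = 4x8
Op 2 fold_up: fold axis h@2; visible region now rows[0,2) x cols[0,8) = 2x8
Op 3 fold_right: fold axis v@4; visible region now rows[0,2) x cols[4,8) = 2x4
Op 4 fold_up: fold axis h@1; visible region now rows[0,1) x cols[4,8) = 1x4
Op 5 cut(0, 2): punch at orig (0,6); cuts so far [(0, 6)]; region rows[0,1) x cols[4,8) = 1x4
Op 6 cut(0, 3): punch at orig (0,7); cuts so far [(0, 6), (0, 7)]; region rows[0,1) x cols[4,8) = 1x4
Op 7 cut(0, 0): punch at orig (0,4); cuts so far [(0, 4), (0, 6), (0, 7)]; region rows[0,1) x cols[4,8) = 1x4
Unfold 1 (reflect across h@1): 6 holes -> [(0, 4), (0, 6), (0, 7), (1, 4), (1, 6), (1, 7)]
Unfold 2 (reflect across v@4): 12 holes -> [(0, 0), (0, 1), (0, 3), (0, 4), (0, 6), (0, 7), (1, 0), (1, 1), (1, 3), (1, 4), (1, 6), (1, 7)]
Unfold 3 (reflect across h@2): 24 holes -> [(0, 0), (0, 1), (0, 3), (0, 4), (0, 6), (0, 7), (1, 0), (1, 1), (1, 3), (1, 4), (1, 6), (1, 7), (2, 0), (2, 1), (2, 3), (2, 4), (2, 6), (2, 7), (3, 0), (3, 1), (3, 3), (3, 4), (3, 6), (3, 7)]
Unfold 4 (reflect across v@8): 48 holes -> [(0, 0), (0, 1), (0, 3), (0, 4), (0, 6), (0, 7), (0, 8), (0, 9), (0, 11), (0, 12), (0, 14), (0, 15), (1, 0), (1, 1), (1, 3), (1, 4), (1, 6), (1, 7), (1, 8), (1, 9), (1, 11), (1, 12), (1, 14), (1, 15), (2, 0), (2, 1), (2, 3), (2, 4), (2, 6), (2, 7), (2, 8), (2, 9), (2, 11), (2, 12), (2, 14), (2, 15), (3, 0), (3, 1), (3, 3), (3, 4), (3, 6), (3, 7), (3, 8), (3, 9), (3, 11), (3, 12), (3, 14), (3, 15)]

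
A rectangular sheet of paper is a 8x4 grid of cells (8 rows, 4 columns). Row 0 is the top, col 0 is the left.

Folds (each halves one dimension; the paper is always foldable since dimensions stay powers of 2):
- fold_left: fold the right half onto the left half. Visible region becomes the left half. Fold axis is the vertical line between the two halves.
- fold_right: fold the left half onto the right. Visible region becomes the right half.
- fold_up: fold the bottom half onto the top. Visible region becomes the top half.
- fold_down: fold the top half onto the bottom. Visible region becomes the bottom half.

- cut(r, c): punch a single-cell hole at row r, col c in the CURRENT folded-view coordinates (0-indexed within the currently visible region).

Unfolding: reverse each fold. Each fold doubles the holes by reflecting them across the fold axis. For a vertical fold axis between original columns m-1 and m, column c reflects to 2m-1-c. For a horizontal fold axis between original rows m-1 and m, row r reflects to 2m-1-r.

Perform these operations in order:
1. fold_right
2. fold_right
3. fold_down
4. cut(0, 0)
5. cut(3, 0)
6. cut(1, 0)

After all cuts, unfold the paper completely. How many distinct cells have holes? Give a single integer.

Answer: 24

Derivation:
Op 1 fold_right: fold axis v@2; visible region now rows[0,8) x cols[2,4) = 8x2
Op 2 fold_right: fold axis v@3; visible region now rows[0,8) x cols[3,4) = 8x1
Op 3 fold_down: fold axis h@4; visible region now rows[4,8) x cols[3,4) = 4x1
Op 4 cut(0, 0): punch at orig (4,3); cuts so far [(4, 3)]; region rows[4,8) x cols[3,4) = 4x1
Op 5 cut(3, 0): punch at orig (7,3); cuts so far [(4, 3), (7, 3)]; region rows[4,8) x cols[3,4) = 4x1
Op 6 cut(1, 0): punch at orig (5,3); cuts so far [(4, 3), (5, 3), (7, 3)]; region rows[4,8) x cols[3,4) = 4x1
Unfold 1 (reflect across h@4): 6 holes -> [(0, 3), (2, 3), (3, 3), (4, 3), (5, 3), (7, 3)]
Unfold 2 (reflect across v@3): 12 holes -> [(0, 2), (0, 3), (2, 2), (2, 3), (3, 2), (3, 3), (4, 2), (4, 3), (5, 2), (5, 3), (7, 2), (7, 3)]
Unfold 3 (reflect across v@2): 24 holes -> [(0, 0), (0, 1), (0, 2), (0, 3), (2, 0), (2, 1), (2, 2), (2, 3), (3, 0), (3, 1), (3, 2), (3, 3), (4, 0), (4, 1), (4, 2), (4, 3), (5, 0), (5, 1), (5, 2), (5, 3), (7, 0), (7, 1), (7, 2), (7, 3)]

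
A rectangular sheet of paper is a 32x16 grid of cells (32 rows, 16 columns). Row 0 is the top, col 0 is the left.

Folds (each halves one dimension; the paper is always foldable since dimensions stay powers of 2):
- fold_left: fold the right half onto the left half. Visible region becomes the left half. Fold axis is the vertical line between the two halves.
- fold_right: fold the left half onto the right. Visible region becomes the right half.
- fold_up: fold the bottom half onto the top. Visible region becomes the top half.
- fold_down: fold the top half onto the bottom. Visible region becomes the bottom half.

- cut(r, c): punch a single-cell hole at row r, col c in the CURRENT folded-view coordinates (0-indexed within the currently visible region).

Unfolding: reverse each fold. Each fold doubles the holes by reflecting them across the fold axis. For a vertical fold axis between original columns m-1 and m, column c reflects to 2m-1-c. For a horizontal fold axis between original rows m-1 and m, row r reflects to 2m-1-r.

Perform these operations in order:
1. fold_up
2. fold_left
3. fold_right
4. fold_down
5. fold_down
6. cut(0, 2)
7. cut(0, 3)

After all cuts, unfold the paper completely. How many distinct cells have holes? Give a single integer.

Op 1 fold_up: fold axis h@16; visible region now rows[0,16) x cols[0,16) = 16x16
Op 2 fold_left: fold axis v@8; visible region now rows[0,16) x cols[0,8) = 16x8
Op 3 fold_right: fold axis v@4; visible region now rows[0,16) x cols[4,8) = 16x4
Op 4 fold_down: fold axis h@8; visible region now rows[8,16) x cols[4,8) = 8x4
Op 5 fold_down: fold axis h@12; visible region now rows[12,16) x cols[4,8) = 4x4
Op 6 cut(0, 2): punch at orig (12,6); cuts so far [(12, 6)]; region rows[12,16) x cols[4,8) = 4x4
Op 7 cut(0, 3): punch at orig (12,7); cuts so far [(12, 6), (12, 7)]; region rows[12,16) x cols[4,8) = 4x4
Unfold 1 (reflect across h@12): 4 holes -> [(11, 6), (11, 7), (12, 6), (12, 7)]
Unfold 2 (reflect across h@8): 8 holes -> [(3, 6), (3, 7), (4, 6), (4, 7), (11, 6), (11, 7), (12, 6), (12, 7)]
Unfold 3 (reflect across v@4): 16 holes -> [(3, 0), (3, 1), (3, 6), (3, 7), (4, 0), (4, 1), (4, 6), (4, 7), (11, 0), (11, 1), (11, 6), (11, 7), (12, 0), (12, 1), (12, 6), (12, 7)]
Unfold 4 (reflect across v@8): 32 holes -> [(3, 0), (3, 1), (3, 6), (3, 7), (3, 8), (3, 9), (3, 14), (3, 15), (4, 0), (4, 1), (4, 6), (4, 7), (4, 8), (4, 9), (4, 14), (4, 15), (11, 0), (11, 1), (11, 6), (11, 7), (11, 8), (11, 9), (11, 14), (11, 15), (12, 0), (12, 1), (12, 6), (12, 7), (12, 8), (12, 9), (12, 14), (12, 15)]
Unfold 5 (reflect across h@16): 64 holes -> [(3, 0), (3, 1), (3, 6), (3, 7), (3, 8), (3, 9), (3, 14), (3, 15), (4, 0), (4, 1), (4, 6), (4, 7), (4, 8), (4, 9), (4, 14), (4, 15), (11, 0), (11, 1), (11, 6), (11, 7), (11, 8), (11, 9), (11, 14), (11, 15), (12, 0), (12, 1), (12, 6), (12, 7), (12, 8), (12, 9), (12, 14), (12, 15), (19, 0), (19, 1), (19, 6), (19, 7), (19, 8), (19, 9), (19, 14), (19, 15), (20, 0), (20, 1), (20, 6), (20, 7), (20, 8), (20, 9), (20, 14), (20, 15), (27, 0), (27, 1), (27, 6), (27, 7), (27, 8), (27, 9), (27, 14), (27, 15), (28, 0), (28, 1), (28, 6), (28, 7), (28, 8), (28, 9), (28, 14), (28, 15)]

Answer: 64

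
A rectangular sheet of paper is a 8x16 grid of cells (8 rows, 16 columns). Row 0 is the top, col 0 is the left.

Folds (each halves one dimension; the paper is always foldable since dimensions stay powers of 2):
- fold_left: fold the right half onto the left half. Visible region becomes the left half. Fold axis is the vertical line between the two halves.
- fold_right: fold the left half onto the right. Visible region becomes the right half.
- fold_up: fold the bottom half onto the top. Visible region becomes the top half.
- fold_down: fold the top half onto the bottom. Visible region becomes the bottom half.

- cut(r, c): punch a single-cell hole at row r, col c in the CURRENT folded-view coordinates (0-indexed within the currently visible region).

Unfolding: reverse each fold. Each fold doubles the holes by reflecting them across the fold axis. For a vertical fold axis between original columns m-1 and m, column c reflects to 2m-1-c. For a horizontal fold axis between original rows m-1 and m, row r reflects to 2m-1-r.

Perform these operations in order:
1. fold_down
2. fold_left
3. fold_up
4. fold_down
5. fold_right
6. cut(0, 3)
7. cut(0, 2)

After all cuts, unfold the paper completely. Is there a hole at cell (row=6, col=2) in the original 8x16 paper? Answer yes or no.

Answer: no

Derivation:
Op 1 fold_down: fold axis h@4; visible region now rows[4,8) x cols[0,16) = 4x16
Op 2 fold_left: fold axis v@8; visible region now rows[4,8) x cols[0,8) = 4x8
Op 3 fold_up: fold axis h@6; visible region now rows[4,6) x cols[0,8) = 2x8
Op 4 fold_down: fold axis h@5; visible region now rows[5,6) x cols[0,8) = 1x8
Op 5 fold_right: fold axis v@4; visible region now rows[5,6) x cols[4,8) = 1x4
Op 6 cut(0, 3): punch at orig (5,7); cuts so far [(5, 7)]; region rows[5,6) x cols[4,8) = 1x4
Op 7 cut(0, 2): punch at orig (5,6); cuts so far [(5, 6), (5, 7)]; region rows[5,6) x cols[4,8) = 1x4
Unfold 1 (reflect across v@4): 4 holes -> [(5, 0), (5, 1), (5, 6), (5, 7)]
Unfold 2 (reflect across h@5): 8 holes -> [(4, 0), (4, 1), (4, 6), (4, 7), (5, 0), (5, 1), (5, 6), (5, 7)]
Unfold 3 (reflect across h@6): 16 holes -> [(4, 0), (4, 1), (4, 6), (4, 7), (5, 0), (5, 1), (5, 6), (5, 7), (6, 0), (6, 1), (6, 6), (6, 7), (7, 0), (7, 1), (7, 6), (7, 7)]
Unfold 4 (reflect across v@8): 32 holes -> [(4, 0), (4, 1), (4, 6), (4, 7), (4, 8), (4, 9), (4, 14), (4, 15), (5, 0), (5, 1), (5, 6), (5, 7), (5, 8), (5, 9), (5, 14), (5, 15), (6, 0), (6, 1), (6, 6), (6, 7), (6, 8), (6, 9), (6, 14), (6, 15), (7, 0), (7, 1), (7, 6), (7, 7), (7, 8), (7, 9), (7, 14), (7, 15)]
Unfold 5 (reflect across h@4): 64 holes -> [(0, 0), (0, 1), (0, 6), (0, 7), (0, 8), (0, 9), (0, 14), (0, 15), (1, 0), (1, 1), (1, 6), (1, 7), (1, 8), (1, 9), (1, 14), (1, 15), (2, 0), (2, 1), (2, 6), (2, 7), (2, 8), (2, 9), (2, 14), (2, 15), (3, 0), (3, 1), (3, 6), (3, 7), (3, 8), (3, 9), (3, 14), (3, 15), (4, 0), (4, 1), (4, 6), (4, 7), (4, 8), (4, 9), (4, 14), (4, 15), (5, 0), (5, 1), (5, 6), (5, 7), (5, 8), (5, 9), (5, 14), (5, 15), (6, 0), (6, 1), (6, 6), (6, 7), (6, 8), (6, 9), (6, 14), (6, 15), (7, 0), (7, 1), (7, 6), (7, 7), (7, 8), (7, 9), (7, 14), (7, 15)]
Holes: [(0, 0), (0, 1), (0, 6), (0, 7), (0, 8), (0, 9), (0, 14), (0, 15), (1, 0), (1, 1), (1, 6), (1, 7), (1, 8), (1, 9), (1, 14), (1, 15), (2, 0), (2, 1), (2, 6), (2, 7), (2, 8), (2, 9), (2, 14), (2, 15), (3, 0), (3, 1), (3, 6), (3, 7), (3, 8), (3, 9), (3, 14), (3, 15), (4, 0), (4, 1), (4, 6), (4, 7), (4, 8), (4, 9), (4, 14), (4, 15), (5, 0), (5, 1), (5, 6), (5, 7), (5, 8), (5, 9), (5, 14), (5, 15), (6, 0), (6, 1), (6, 6), (6, 7), (6, 8), (6, 9), (6, 14), (6, 15), (7, 0), (7, 1), (7, 6), (7, 7), (7, 8), (7, 9), (7, 14), (7, 15)]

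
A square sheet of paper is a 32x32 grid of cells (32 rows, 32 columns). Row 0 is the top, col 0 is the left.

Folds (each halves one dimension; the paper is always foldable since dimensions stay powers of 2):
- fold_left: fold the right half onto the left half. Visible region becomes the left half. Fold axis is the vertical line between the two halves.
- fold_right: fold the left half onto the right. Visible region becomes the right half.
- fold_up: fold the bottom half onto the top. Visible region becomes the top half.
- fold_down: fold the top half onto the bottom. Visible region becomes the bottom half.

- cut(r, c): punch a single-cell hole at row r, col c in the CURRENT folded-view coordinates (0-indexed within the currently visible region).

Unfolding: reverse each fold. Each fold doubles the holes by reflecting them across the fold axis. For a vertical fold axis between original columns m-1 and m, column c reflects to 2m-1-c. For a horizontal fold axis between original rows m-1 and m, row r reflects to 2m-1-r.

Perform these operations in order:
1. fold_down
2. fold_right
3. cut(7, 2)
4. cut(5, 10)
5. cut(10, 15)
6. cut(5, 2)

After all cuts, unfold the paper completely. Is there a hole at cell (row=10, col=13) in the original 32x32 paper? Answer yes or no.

Answer: yes

Derivation:
Op 1 fold_down: fold axis h@16; visible region now rows[16,32) x cols[0,32) = 16x32
Op 2 fold_right: fold axis v@16; visible region now rows[16,32) x cols[16,32) = 16x16
Op 3 cut(7, 2): punch at orig (23,18); cuts so far [(23, 18)]; region rows[16,32) x cols[16,32) = 16x16
Op 4 cut(5, 10): punch at orig (21,26); cuts so far [(21, 26), (23, 18)]; region rows[16,32) x cols[16,32) = 16x16
Op 5 cut(10, 15): punch at orig (26,31); cuts so far [(21, 26), (23, 18), (26, 31)]; region rows[16,32) x cols[16,32) = 16x16
Op 6 cut(5, 2): punch at orig (21,18); cuts so far [(21, 18), (21, 26), (23, 18), (26, 31)]; region rows[16,32) x cols[16,32) = 16x16
Unfold 1 (reflect across v@16): 8 holes -> [(21, 5), (21, 13), (21, 18), (21, 26), (23, 13), (23, 18), (26, 0), (26, 31)]
Unfold 2 (reflect across h@16): 16 holes -> [(5, 0), (5, 31), (8, 13), (8, 18), (10, 5), (10, 13), (10, 18), (10, 26), (21, 5), (21, 13), (21, 18), (21, 26), (23, 13), (23, 18), (26, 0), (26, 31)]
Holes: [(5, 0), (5, 31), (8, 13), (8, 18), (10, 5), (10, 13), (10, 18), (10, 26), (21, 5), (21, 13), (21, 18), (21, 26), (23, 13), (23, 18), (26, 0), (26, 31)]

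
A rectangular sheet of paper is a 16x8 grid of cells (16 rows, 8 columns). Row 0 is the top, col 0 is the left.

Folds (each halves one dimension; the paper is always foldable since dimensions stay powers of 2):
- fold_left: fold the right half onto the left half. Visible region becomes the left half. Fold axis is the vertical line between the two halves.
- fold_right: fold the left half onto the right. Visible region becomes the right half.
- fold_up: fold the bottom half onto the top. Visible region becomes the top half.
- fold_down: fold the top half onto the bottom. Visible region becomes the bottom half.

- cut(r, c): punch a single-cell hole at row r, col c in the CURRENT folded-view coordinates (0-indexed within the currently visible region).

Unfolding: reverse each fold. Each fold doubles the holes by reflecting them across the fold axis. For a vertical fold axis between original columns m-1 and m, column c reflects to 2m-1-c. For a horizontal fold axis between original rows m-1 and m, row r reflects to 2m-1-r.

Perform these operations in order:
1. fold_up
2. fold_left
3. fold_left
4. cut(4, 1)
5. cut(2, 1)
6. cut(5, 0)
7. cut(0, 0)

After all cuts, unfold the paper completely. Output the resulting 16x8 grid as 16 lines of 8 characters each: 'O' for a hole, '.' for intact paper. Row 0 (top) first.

Answer: O..OO..O
........
.OO..OO.
........
.OO..OO.
O..OO..O
........
........
........
........
O..OO..O
.OO..OO.
........
.OO..OO.
........
O..OO..O

Derivation:
Op 1 fold_up: fold axis h@8; visible region now rows[0,8) x cols[0,8) = 8x8
Op 2 fold_left: fold axis v@4; visible region now rows[0,8) x cols[0,4) = 8x4
Op 3 fold_left: fold axis v@2; visible region now rows[0,8) x cols[0,2) = 8x2
Op 4 cut(4, 1): punch at orig (4,1); cuts so far [(4, 1)]; region rows[0,8) x cols[0,2) = 8x2
Op 5 cut(2, 1): punch at orig (2,1); cuts so far [(2, 1), (4, 1)]; region rows[0,8) x cols[0,2) = 8x2
Op 6 cut(5, 0): punch at orig (5,0); cuts so far [(2, 1), (4, 1), (5, 0)]; region rows[0,8) x cols[0,2) = 8x2
Op 7 cut(0, 0): punch at orig (0,0); cuts so far [(0, 0), (2, 1), (4, 1), (5, 0)]; region rows[0,8) x cols[0,2) = 8x2
Unfold 1 (reflect across v@2): 8 holes -> [(0, 0), (0, 3), (2, 1), (2, 2), (4, 1), (4, 2), (5, 0), (5, 3)]
Unfold 2 (reflect across v@4): 16 holes -> [(0, 0), (0, 3), (0, 4), (0, 7), (2, 1), (2, 2), (2, 5), (2, 6), (4, 1), (4, 2), (4, 5), (4, 6), (5, 0), (5, 3), (5, 4), (5, 7)]
Unfold 3 (reflect across h@8): 32 holes -> [(0, 0), (0, 3), (0, 4), (0, 7), (2, 1), (2, 2), (2, 5), (2, 6), (4, 1), (4, 2), (4, 5), (4, 6), (5, 0), (5, 3), (5, 4), (5, 7), (10, 0), (10, 3), (10, 4), (10, 7), (11, 1), (11, 2), (11, 5), (11, 6), (13, 1), (13, 2), (13, 5), (13, 6), (15, 0), (15, 3), (15, 4), (15, 7)]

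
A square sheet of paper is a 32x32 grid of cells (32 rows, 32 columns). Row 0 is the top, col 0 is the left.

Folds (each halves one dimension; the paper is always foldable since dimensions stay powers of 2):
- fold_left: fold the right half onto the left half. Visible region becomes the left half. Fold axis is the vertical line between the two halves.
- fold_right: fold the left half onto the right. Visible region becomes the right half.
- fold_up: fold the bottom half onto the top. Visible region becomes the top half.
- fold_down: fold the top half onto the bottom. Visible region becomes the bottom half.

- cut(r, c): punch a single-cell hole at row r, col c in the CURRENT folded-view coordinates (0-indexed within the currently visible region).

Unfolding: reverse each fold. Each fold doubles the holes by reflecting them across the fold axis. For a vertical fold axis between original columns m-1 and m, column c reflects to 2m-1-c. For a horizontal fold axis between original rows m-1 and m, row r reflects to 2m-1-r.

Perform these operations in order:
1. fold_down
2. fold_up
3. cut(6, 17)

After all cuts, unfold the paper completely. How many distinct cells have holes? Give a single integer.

Op 1 fold_down: fold axis h@16; visible region now rows[16,32) x cols[0,32) = 16x32
Op 2 fold_up: fold axis h@24; visible region now rows[16,24) x cols[0,32) = 8x32
Op 3 cut(6, 17): punch at orig (22,17); cuts so far [(22, 17)]; region rows[16,24) x cols[0,32) = 8x32
Unfold 1 (reflect across h@24): 2 holes -> [(22, 17), (25, 17)]
Unfold 2 (reflect across h@16): 4 holes -> [(6, 17), (9, 17), (22, 17), (25, 17)]

Answer: 4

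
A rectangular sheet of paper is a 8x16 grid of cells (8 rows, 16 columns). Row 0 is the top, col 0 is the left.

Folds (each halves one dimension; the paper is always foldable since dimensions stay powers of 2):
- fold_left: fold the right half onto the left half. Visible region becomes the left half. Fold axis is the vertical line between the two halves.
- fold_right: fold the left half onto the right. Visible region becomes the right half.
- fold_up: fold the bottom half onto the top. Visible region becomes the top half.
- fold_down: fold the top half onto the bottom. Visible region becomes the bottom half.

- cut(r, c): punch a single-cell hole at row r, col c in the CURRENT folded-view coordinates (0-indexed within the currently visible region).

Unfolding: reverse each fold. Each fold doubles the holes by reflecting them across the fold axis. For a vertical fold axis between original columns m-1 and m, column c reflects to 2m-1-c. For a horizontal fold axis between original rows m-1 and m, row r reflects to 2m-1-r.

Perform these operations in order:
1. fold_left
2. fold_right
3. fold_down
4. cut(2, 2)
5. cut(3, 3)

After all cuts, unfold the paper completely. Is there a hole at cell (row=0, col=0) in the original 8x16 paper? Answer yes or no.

Op 1 fold_left: fold axis v@8; visible region now rows[0,8) x cols[0,8) = 8x8
Op 2 fold_right: fold axis v@4; visible region now rows[0,8) x cols[4,8) = 8x4
Op 3 fold_down: fold axis h@4; visible region now rows[4,8) x cols[4,8) = 4x4
Op 4 cut(2, 2): punch at orig (6,6); cuts so far [(6, 6)]; region rows[4,8) x cols[4,8) = 4x4
Op 5 cut(3, 3): punch at orig (7,7); cuts so far [(6, 6), (7, 7)]; region rows[4,8) x cols[4,8) = 4x4
Unfold 1 (reflect across h@4): 4 holes -> [(0, 7), (1, 6), (6, 6), (7, 7)]
Unfold 2 (reflect across v@4): 8 holes -> [(0, 0), (0, 7), (1, 1), (1, 6), (6, 1), (6, 6), (7, 0), (7, 7)]
Unfold 3 (reflect across v@8): 16 holes -> [(0, 0), (0, 7), (0, 8), (0, 15), (1, 1), (1, 6), (1, 9), (1, 14), (6, 1), (6, 6), (6, 9), (6, 14), (7, 0), (7, 7), (7, 8), (7, 15)]
Holes: [(0, 0), (0, 7), (0, 8), (0, 15), (1, 1), (1, 6), (1, 9), (1, 14), (6, 1), (6, 6), (6, 9), (6, 14), (7, 0), (7, 7), (7, 8), (7, 15)]

Answer: yes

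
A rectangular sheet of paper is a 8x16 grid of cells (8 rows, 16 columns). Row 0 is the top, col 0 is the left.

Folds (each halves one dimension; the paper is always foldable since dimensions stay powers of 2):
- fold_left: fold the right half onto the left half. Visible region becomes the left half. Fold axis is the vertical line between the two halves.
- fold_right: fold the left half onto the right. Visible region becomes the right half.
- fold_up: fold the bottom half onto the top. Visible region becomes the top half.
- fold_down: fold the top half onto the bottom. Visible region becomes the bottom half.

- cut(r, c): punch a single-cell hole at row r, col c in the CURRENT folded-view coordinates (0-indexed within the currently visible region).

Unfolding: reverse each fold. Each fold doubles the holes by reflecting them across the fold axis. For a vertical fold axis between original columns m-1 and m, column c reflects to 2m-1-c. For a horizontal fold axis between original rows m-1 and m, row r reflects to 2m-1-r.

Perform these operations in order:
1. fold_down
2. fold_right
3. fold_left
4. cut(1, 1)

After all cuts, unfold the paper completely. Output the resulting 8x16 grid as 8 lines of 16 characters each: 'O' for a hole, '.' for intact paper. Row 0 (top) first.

Op 1 fold_down: fold axis h@4; visible region now rows[4,8) x cols[0,16) = 4x16
Op 2 fold_right: fold axis v@8; visible region now rows[4,8) x cols[8,16) = 4x8
Op 3 fold_left: fold axis v@12; visible region now rows[4,8) x cols[8,12) = 4x4
Op 4 cut(1, 1): punch at orig (5,9); cuts so far [(5, 9)]; region rows[4,8) x cols[8,12) = 4x4
Unfold 1 (reflect across v@12): 2 holes -> [(5, 9), (5, 14)]
Unfold 2 (reflect across v@8): 4 holes -> [(5, 1), (5, 6), (5, 9), (5, 14)]
Unfold 3 (reflect across h@4): 8 holes -> [(2, 1), (2, 6), (2, 9), (2, 14), (5, 1), (5, 6), (5, 9), (5, 14)]

Answer: ................
................
.O....O..O....O.
................
................
.O....O..O....O.
................
................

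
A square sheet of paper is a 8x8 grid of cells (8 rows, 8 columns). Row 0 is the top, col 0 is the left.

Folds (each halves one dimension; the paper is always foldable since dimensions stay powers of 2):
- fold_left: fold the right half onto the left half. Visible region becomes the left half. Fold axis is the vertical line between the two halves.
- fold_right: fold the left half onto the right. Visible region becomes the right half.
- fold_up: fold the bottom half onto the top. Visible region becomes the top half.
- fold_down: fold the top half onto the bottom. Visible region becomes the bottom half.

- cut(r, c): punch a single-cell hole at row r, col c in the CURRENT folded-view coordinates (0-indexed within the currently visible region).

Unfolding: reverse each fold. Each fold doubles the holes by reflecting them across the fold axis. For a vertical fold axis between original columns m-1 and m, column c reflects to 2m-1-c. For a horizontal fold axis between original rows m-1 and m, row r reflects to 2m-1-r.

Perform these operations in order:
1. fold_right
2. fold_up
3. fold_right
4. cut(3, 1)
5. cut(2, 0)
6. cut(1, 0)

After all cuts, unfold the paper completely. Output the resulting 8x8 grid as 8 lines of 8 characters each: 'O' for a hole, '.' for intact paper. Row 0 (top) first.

Answer: ........
.OO..OO.
.OO..OO.
O..OO..O
O..OO..O
.OO..OO.
.OO..OO.
........

Derivation:
Op 1 fold_right: fold axis v@4; visible region now rows[0,8) x cols[4,8) = 8x4
Op 2 fold_up: fold axis h@4; visible region now rows[0,4) x cols[4,8) = 4x4
Op 3 fold_right: fold axis v@6; visible region now rows[0,4) x cols[6,8) = 4x2
Op 4 cut(3, 1): punch at orig (3,7); cuts so far [(3, 7)]; region rows[0,4) x cols[6,8) = 4x2
Op 5 cut(2, 0): punch at orig (2,6); cuts so far [(2, 6), (3, 7)]; region rows[0,4) x cols[6,8) = 4x2
Op 6 cut(1, 0): punch at orig (1,6); cuts so far [(1, 6), (2, 6), (3, 7)]; region rows[0,4) x cols[6,8) = 4x2
Unfold 1 (reflect across v@6): 6 holes -> [(1, 5), (1, 6), (2, 5), (2, 6), (3, 4), (3, 7)]
Unfold 2 (reflect across h@4): 12 holes -> [(1, 5), (1, 6), (2, 5), (2, 6), (3, 4), (3, 7), (4, 4), (4, 7), (5, 5), (5, 6), (6, 5), (6, 6)]
Unfold 3 (reflect across v@4): 24 holes -> [(1, 1), (1, 2), (1, 5), (1, 6), (2, 1), (2, 2), (2, 5), (2, 6), (3, 0), (3, 3), (3, 4), (3, 7), (4, 0), (4, 3), (4, 4), (4, 7), (5, 1), (5, 2), (5, 5), (5, 6), (6, 1), (6, 2), (6, 5), (6, 6)]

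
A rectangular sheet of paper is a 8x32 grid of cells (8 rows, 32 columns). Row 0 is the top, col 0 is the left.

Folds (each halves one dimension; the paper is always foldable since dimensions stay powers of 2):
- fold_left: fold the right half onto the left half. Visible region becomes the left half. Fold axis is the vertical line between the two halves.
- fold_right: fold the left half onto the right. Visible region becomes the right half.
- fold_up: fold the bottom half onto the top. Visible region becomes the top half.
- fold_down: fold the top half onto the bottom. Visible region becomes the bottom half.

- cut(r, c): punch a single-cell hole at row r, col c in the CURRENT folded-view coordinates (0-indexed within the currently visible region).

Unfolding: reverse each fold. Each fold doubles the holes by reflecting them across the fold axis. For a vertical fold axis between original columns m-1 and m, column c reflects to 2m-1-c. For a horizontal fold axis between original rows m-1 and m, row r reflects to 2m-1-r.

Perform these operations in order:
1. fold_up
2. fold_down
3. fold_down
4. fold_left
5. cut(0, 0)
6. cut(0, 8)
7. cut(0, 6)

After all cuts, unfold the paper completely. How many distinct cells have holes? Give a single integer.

Answer: 48

Derivation:
Op 1 fold_up: fold axis h@4; visible region now rows[0,4) x cols[0,32) = 4x32
Op 2 fold_down: fold axis h@2; visible region now rows[2,4) x cols[0,32) = 2x32
Op 3 fold_down: fold axis h@3; visible region now rows[3,4) x cols[0,32) = 1x32
Op 4 fold_left: fold axis v@16; visible region now rows[3,4) x cols[0,16) = 1x16
Op 5 cut(0, 0): punch at orig (3,0); cuts so far [(3, 0)]; region rows[3,4) x cols[0,16) = 1x16
Op 6 cut(0, 8): punch at orig (3,8); cuts so far [(3, 0), (3, 8)]; region rows[3,4) x cols[0,16) = 1x16
Op 7 cut(0, 6): punch at orig (3,6); cuts so far [(3, 0), (3, 6), (3, 8)]; region rows[3,4) x cols[0,16) = 1x16
Unfold 1 (reflect across v@16): 6 holes -> [(3, 0), (3, 6), (3, 8), (3, 23), (3, 25), (3, 31)]
Unfold 2 (reflect across h@3): 12 holes -> [(2, 0), (2, 6), (2, 8), (2, 23), (2, 25), (2, 31), (3, 0), (3, 6), (3, 8), (3, 23), (3, 25), (3, 31)]
Unfold 3 (reflect across h@2): 24 holes -> [(0, 0), (0, 6), (0, 8), (0, 23), (0, 25), (0, 31), (1, 0), (1, 6), (1, 8), (1, 23), (1, 25), (1, 31), (2, 0), (2, 6), (2, 8), (2, 23), (2, 25), (2, 31), (3, 0), (3, 6), (3, 8), (3, 23), (3, 25), (3, 31)]
Unfold 4 (reflect across h@4): 48 holes -> [(0, 0), (0, 6), (0, 8), (0, 23), (0, 25), (0, 31), (1, 0), (1, 6), (1, 8), (1, 23), (1, 25), (1, 31), (2, 0), (2, 6), (2, 8), (2, 23), (2, 25), (2, 31), (3, 0), (3, 6), (3, 8), (3, 23), (3, 25), (3, 31), (4, 0), (4, 6), (4, 8), (4, 23), (4, 25), (4, 31), (5, 0), (5, 6), (5, 8), (5, 23), (5, 25), (5, 31), (6, 0), (6, 6), (6, 8), (6, 23), (6, 25), (6, 31), (7, 0), (7, 6), (7, 8), (7, 23), (7, 25), (7, 31)]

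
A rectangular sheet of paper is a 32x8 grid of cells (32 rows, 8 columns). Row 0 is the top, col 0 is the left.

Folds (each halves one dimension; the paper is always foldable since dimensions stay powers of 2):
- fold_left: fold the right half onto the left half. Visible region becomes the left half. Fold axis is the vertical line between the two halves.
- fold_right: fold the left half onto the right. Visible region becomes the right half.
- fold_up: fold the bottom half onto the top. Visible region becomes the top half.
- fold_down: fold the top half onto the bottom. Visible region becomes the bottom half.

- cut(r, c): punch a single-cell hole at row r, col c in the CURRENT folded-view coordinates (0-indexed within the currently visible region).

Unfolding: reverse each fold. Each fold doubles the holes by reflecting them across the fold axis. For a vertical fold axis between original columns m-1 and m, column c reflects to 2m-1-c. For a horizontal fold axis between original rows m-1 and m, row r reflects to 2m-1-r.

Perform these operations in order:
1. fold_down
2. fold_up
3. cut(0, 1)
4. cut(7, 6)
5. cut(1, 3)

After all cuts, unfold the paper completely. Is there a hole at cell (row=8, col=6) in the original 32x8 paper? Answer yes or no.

Op 1 fold_down: fold axis h@16; visible region now rows[16,32) x cols[0,8) = 16x8
Op 2 fold_up: fold axis h@24; visible region now rows[16,24) x cols[0,8) = 8x8
Op 3 cut(0, 1): punch at orig (16,1); cuts so far [(16, 1)]; region rows[16,24) x cols[0,8) = 8x8
Op 4 cut(7, 6): punch at orig (23,6); cuts so far [(16, 1), (23, 6)]; region rows[16,24) x cols[0,8) = 8x8
Op 5 cut(1, 3): punch at orig (17,3); cuts so far [(16, 1), (17, 3), (23, 6)]; region rows[16,24) x cols[0,8) = 8x8
Unfold 1 (reflect across h@24): 6 holes -> [(16, 1), (17, 3), (23, 6), (24, 6), (30, 3), (31, 1)]
Unfold 2 (reflect across h@16): 12 holes -> [(0, 1), (1, 3), (7, 6), (8, 6), (14, 3), (15, 1), (16, 1), (17, 3), (23, 6), (24, 6), (30, 3), (31, 1)]
Holes: [(0, 1), (1, 3), (7, 6), (8, 6), (14, 3), (15, 1), (16, 1), (17, 3), (23, 6), (24, 6), (30, 3), (31, 1)]

Answer: yes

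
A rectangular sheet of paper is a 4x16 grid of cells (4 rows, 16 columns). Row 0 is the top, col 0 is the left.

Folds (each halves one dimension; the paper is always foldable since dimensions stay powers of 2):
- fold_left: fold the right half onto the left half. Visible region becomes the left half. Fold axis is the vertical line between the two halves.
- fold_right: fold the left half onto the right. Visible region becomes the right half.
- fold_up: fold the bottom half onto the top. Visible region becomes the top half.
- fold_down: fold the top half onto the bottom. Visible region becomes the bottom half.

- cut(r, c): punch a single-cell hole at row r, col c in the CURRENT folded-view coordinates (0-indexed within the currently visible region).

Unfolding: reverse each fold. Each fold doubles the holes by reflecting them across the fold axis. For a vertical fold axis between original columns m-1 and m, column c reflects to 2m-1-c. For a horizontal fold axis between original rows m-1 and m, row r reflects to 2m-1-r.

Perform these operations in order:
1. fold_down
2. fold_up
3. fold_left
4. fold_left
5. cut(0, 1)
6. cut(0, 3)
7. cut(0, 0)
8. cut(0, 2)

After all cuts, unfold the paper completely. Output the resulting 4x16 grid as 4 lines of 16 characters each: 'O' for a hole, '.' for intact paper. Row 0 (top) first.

Answer: OOOOOOOOOOOOOOOO
OOOOOOOOOOOOOOOO
OOOOOOOOOOOOOOOO
OOOOOOOOOOOOOOOO

Derivation:
Op 1 fold_down: fold axis h@2; visible region now rows[2,4) x cols[0,16) = 2x16
Op 2 fold_up: fold axis h@3; visible region now rows[2,3) x cols[0,16) = 1x16
Op 3 fold_left: fold axis v@8; visible region now rows[2,3) x cols[0,8) = 1x8
Op 4 fold_left: fold axis v@4; visible region now rows[2,3) x cols[0,4) = 1x4
Op 5 cut(0, 1): punch at orig (2,1); cuts so far [(2, 1)]; region rows[2,3) x cols[0,4) = 1x4
Op 6 cut(0, 3): punch at orig (2,3); cuts so far [(2, 1), (2, 3)]; region rows[2,3) x cols[0,4) = 1x4
Op 7 cut(0, 0): punch at orig (2,0); cuts so far [(2, 0), (2, 1), (2, 3)]; region rows[2,3) x cols[0,4) = 1x4
Op 8 cut(0, 2): punch at orig (2,2); cuts so far [(2, 0), (2, 1), (2, 2), (2, 3)]; region rows[2,3) x cols[0,4) = 1x4
Unfold 1 (reflect across v@4): 8 holes -> [(2, 0), (2, 1), (2, 2), (2, 3), (2, 4), (2, 5), (2, 6), (2, 7)]
Unfold 2 (reflect across v@8): 16 holes -> [(2, 0), (2, 1), (2, 2), (2, 3), (2, 4), (2, 5), (2, 6), (2, 7), (2, 8), (2, 9), (2, 10), (2, 11), (2, 12), (2, 13), (2, 14), (2, 15)]
Unfold 3 (reflect across h@3): 32 holes -> [(2, 0), (2, 1), (2, 2), (2, 3), (2, 4), (2, 5), (2, 6), (2, 7), (2, 8), (2, 9), (2, 10), (2, 11), (2, 12), (2, 13), (2, 14), (2, 15), (3, 0), (3, 1), (3, 2), (3, 3), (3, 4), (3, 5), (3, 6), (3, 7), (3, 8), (3, 9), (3, 10), (3, 11), (3, 12), (3, 13), (3, 14), (3, 15)]
Unfold 4 (reflect across h@2): 64 holes -> [(0, 0), (0, 1), (0, 2), (0, 3), (0, 4), (0, 5), (0, 6), (0, 7), (0, 8), (0, 9), (0, 10), (0, 11), (0, 12), (0, 13), (0, 14), (0, 15), (1, 0), (1, 1), (1, 2), (1, 3), (1, 4), (1, 5), (1, 6), (1, 7), (1, 8), (1, 9), (1, 10), (1, 11), (1, 12), (1, 13), (1, 14), (1, 15), (2, 0), (2, 1), (2, 2), (2, 3), (2, 4), (2, 5), (2, 6), (2, 7), (2, 8), (2, 9), (2, 10), (2, 11), (2, 12), (2, 13), (2, 14), (2, 15), (3, 0), (3, 1), (3, 2), (3, 3), (3, 4), (3, 5), (3, 6), (3, 7), (3, 8), (3, 9), (3, 10), (3, 11), (3, 12), (3, 13), (3, 14), (3, 15)]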